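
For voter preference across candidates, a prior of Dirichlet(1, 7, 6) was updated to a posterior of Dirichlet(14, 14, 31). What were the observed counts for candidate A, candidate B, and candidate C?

For a Dirichlet(α) prior with multinomial counts c, the posterior is Dirichlet(α + c) componentwise.
Counts are posterior − prior componentwise: 14−1=13, 14−7=7, 31−6=25.

counts (13, 7, 25)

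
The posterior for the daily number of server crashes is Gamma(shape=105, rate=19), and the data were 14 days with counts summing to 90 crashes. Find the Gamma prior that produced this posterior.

A Gamma(α, β) prior (rate parametrization) on a Poisson rate with n observations summing to S gives posterior Gamma(α+S, β+n).
So α = 105 − 90 = 15 and β = 19 − 14 = 5.

Gamma(shape=15, rate=5)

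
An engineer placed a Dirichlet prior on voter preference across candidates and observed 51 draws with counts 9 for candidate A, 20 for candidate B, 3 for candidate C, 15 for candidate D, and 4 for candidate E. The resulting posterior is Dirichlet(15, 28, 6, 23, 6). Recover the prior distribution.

For a Dirichlet(α) prior with multinomial counts c, the posterior is Dirichlet(α + c) componentwise.
Subtract each count from the matching posterior parameter: 15−9=6, 28−20=8, 6−3=3, 23−15=8, 6−4=2.

Dirichlet(6, 8, 3, 8, 2)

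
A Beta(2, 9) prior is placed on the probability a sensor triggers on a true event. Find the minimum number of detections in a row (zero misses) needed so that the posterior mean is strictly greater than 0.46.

k = 6

After k detections and 0 misses the posterior is Beta(2+k, 9), with mean (2+k)/(2+9+k).
Set (2+k)/(11+k) > 0.46 and solve: k > (0.46·11 − 2)/(1 − 0.46) = 5.667.
The smallest integer exceeding 5.667 is 6, and checking k=6: (8)/(17) = 0.4706 > 0.46.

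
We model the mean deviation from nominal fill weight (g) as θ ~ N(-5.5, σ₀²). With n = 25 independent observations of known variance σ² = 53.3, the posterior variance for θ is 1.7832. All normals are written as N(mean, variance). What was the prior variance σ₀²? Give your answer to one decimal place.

For the Normal–Normal model with known σ², precisions add: τ_n = τ₀ + n/σ².
So 1/σ₀² = 1/1.7832 − 25/53.3 = 0.560790 − 0.469043 = 0.091747.
Hence σ₀² = 1/0.091747 ≈ 10.9.

σ₀² = 10.9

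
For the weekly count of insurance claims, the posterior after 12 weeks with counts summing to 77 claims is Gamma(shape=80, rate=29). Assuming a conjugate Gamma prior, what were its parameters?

Gamma(shape=3, rate=17)

A Gamma(α, β) prior (rate parametrization) on a Poisson rate with n observations summing to S gives posterior Gamma(α+S, β+n).
So α = 80 − 77 = 3 and β = 29 − 12 = 17.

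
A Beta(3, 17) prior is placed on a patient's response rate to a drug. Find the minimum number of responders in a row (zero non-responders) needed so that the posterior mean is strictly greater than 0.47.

After k responders and 0 non-responders the posterior is Beta(3+k, 17), with mean (3+k)/(3+17+k).
Set (3+k)/(20+k) > 0.47 and solve: k > (0.47·20 − 3)/(1 − 0.47) = 12.075.
The smallest integer exceeding 12.075 is 13, and checking k=13: (16)/(33) = 0.4848 > 0.47.

k = 13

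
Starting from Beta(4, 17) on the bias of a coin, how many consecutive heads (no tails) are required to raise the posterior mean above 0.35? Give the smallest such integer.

k = 6

After k heads and 0 tails the posterior is Beta(4+k, 17), with mean (4+k)/(4+17+k).
Set (4+k)/(21+k) > 0.35 and solve: k > (0.35·21 − 4)/(1 − 0.35) = 5.154.
The smallest integer exceeding 5.154 is 6.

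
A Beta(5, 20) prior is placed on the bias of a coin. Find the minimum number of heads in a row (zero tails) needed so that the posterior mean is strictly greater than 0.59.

k = 24

After k heads and 0 tails the posterior is Beta(5+k, 20), with mean (5+k)/(5+20+k).
Set (5+k)/(25+k) > 0.59 and solve: k > (0.59·25 − 5)/(1 − 0.59) = 23.780.
The smallest integer exceeding 23.780 is 24.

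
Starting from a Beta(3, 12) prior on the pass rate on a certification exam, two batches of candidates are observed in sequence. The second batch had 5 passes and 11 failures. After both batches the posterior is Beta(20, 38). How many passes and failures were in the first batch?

Because Beta–binomial updating is additive in the counts, the combined data contributed (α_post−α_prior, β_post−β_prior) successes and failures.
Total across both batches: 20−3=17 passes, 38−12=26 failures.
Subtract the second batch: 17−5=12 passes and 26−11=15 failures.

12 passes and 15 failures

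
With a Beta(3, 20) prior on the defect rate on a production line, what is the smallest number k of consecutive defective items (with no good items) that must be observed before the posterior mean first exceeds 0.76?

After k defective items and 0 good items the posterior is Beta(3+k, 20), with mean (3+k)/(3+20+k).
Set (3+k)/(23+k) > 0.76 and solve: k > (0.76·23 − 3)/(1 − 0.76) = 60.333.
The smallest integer exceeding 60.333 is 61, and checking k=61: (64)/(84) = 0.7619 > 0.76.

k = 61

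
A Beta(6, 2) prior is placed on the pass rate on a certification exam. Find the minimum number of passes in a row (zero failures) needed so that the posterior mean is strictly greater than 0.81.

k = 3

After k passes and 0 failures the posterior is Beta(6+k, 2), with mean (6+k)/(6+2+k).
Set (6+k)/(8+k) > 0.81 and solve: k > (0.81·8 − 6)/(1 − 0.81) = 2.526.
The smallest integer exceeding 2.526 is 3, and checking k=3: (9)/(11) = 0.8182 > 0.81.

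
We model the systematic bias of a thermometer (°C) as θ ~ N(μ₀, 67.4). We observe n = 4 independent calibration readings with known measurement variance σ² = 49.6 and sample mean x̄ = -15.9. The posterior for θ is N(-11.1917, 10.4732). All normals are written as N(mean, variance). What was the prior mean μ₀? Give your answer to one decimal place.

With known observation variance, the Normal–Normal posterior has precision τ_n = τ₀ + n/σ² and mean μ_n = (τ₀μ₀ + (n/σ²)x̄)/τ_n.
Here τ₀ = 1/67.4 = 0.014837 and τ_data = 4/49.6 = 0.080645, so τ_n = 0.095482.
Rearranging for μ₀: μ₀ = (μ_n·τ_n − τ_data·x̄)/τ₀ = (-11.1917·0.095482 − 0.080645·-15.9) / 0.014837 = 0.213650/0.014837 ≈ 14.4.

μ₀ = 14.4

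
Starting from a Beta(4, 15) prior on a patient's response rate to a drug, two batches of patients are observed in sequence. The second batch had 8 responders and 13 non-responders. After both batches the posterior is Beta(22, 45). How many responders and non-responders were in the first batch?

Because Beta–binomial updating is additive in the counts, the combined data contributed (α_post−α_prior, β_post−β_prior) successes and failures.
Total across both batches: 22−4=18 responders, 45−15=30 non-responders.
Subtract the second batch: 18−8=10 responders and 30−13=17 non-responders.

10 responders and 17 non-responders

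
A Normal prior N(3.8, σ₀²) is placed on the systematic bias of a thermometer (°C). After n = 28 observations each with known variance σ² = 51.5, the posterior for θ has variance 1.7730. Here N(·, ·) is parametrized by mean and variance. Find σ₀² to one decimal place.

Posterior precision equals prior precision plus data precision: 1/σ_n² = 1/σ₀² + n/σ².
So 1/σ₀² = 1/1.7730 − 28/51.5 = 0.564016 − 0.543689 = 0.020327.
Hence σ₀² = 1/0.020327 ≈ 49.2.

σ₀² = 49.2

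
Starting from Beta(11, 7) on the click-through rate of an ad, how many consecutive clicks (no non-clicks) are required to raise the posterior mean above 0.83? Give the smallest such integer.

After k clicks and 0 non-clicks the posterior is Beta(11+k, 7), with mean (11+k)/(11+7+k).
Set (11+k)/(18+k) > 0.83 and solve: k > (0.83·18 − 11)/(1 − 0.83) = 23.176.
The smallest integer exceeding 23.176 is 24, and checking k=24: (35)/(42) = 0.8333 > 0.83.

k = 24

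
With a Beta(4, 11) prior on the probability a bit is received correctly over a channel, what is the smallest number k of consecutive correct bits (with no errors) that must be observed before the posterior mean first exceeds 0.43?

After k correct bits and 0 errors the posterior is Beta(4+k, 11), with mean (4+k)/(4+11+k).
Set (4+k)/(15+k) > 0.43 and solve: k > (0.43·15 − 4)/(1 − 0.43) = 4.298.
The smallest integer exceeding 4.298 is 5, and checking k=5: (9)/(20) = 0.4500 > 0.43.

k = 5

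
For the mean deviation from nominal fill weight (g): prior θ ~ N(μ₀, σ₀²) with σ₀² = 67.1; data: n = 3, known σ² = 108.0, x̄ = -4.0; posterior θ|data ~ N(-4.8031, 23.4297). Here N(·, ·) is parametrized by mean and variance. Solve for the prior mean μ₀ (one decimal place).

With known observation variance, the Normal–Normal posterior has precision τ_n = τ₀ + n/σ² and mean μ_n = (τ₀μ₀ + (n/σ²)x̄)/τ_n.
Here τ₀ = 1/67.1 = 0.014903 and τ_data = 3/108.0 = 0.027778, so τ_n = 0.042681.
Rearranging for μ₀: μ₀ = (μ_n·τ_n − τ_data·x̄)/τ₀ = (-4.8031·0.042681 − 0.027778·-4.0) / 0.014903 = -0.093889/0.014903 ≈ -6.3.

μ₀ = -6.3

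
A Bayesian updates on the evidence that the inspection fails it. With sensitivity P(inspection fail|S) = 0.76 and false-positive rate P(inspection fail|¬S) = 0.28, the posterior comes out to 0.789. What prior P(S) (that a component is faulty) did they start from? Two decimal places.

In odds form, posterior odds = prior odds × likelihood ratio, so prior odds = posterior odds ÷ LR.
Posterior odds = 0.789/(1−0.789) = 3.7393. LR = 0.76/0.28 = 2.7143.
Prior odds = 3.7393/2.7143 = 1.3776, so P(S) = 1.3776/(1+1.3776) ≈ 0.58.

P(S) = 0.58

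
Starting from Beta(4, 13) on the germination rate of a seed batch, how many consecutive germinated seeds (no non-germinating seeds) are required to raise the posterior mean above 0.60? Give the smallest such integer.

k = 16

After k germinated seeds and 0 non-germinating seeds the posterior is Beta(4+k, 13), with mean (4+k)/(4+13+k).
Set (4+k)/(17+k) > 0.60 and solve: k > (0.60·17 − 4)/(1 − 0.60) = 15.500.
The smallest integer exceeding 15.500 is 16, and checking k=16: (20)/(33) = 0.6061 > 0.60.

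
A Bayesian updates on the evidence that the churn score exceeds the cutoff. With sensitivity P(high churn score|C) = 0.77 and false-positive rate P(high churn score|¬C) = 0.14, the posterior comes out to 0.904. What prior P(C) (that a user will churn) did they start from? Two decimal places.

In odds form, posterior odds = prior odds × likelihood ratio, so prior odds = posterior odds ÷ LR.
Posterior odds = 0.904/(1−0.904) = 9.4167. LR = 0.77/0.14 = 5.5000.
Prior odds = 9.4167/5.5000 = 1.7121, so P(C) = 1.7121/(1+1.7121) ≈ 0.63.

P(C) = 0.63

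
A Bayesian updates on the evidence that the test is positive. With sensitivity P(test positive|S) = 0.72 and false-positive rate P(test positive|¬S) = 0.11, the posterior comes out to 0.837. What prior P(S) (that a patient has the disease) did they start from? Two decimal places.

P(S) = 0.44

In odds form, posterior odds = prior odds × likelihood ratio, so prior odds = posterior odds ÷ LR.
Posterior odds = 0.837/(1−0.837) = 5.1350. LR = 0.72/0.11 = 6.5455.
Prior odds = 5.1350/6.5455 = 0.7845, so P(S) = 0.7845/(1+0.7845) ≈ 0.44.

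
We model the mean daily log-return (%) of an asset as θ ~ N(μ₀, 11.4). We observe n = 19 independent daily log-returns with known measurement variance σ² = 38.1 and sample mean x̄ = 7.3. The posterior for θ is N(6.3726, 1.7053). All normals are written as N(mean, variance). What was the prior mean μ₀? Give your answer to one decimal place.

With known observation variance, the Normal–Normal posterior has precision τ_n = τ₀ + n/σ² and mean μ_n = (τ₀μ₀ + (n/σ²)x̄)/τ_n.
Here τ₀ = 1/11.4 = 0.087719 and τ_data = 19/38.1 = 0.498688, so τ_n = 0.586407.
Rearranging for μ₀: μ₀ = (μ_n·τ_n − τ_data·x̄)/τ₀ = (6.3726·0.586407 − 0.498688·7.3) / 0.087719 = 0.096515/0.087719 ≈ 1.1.

μ₀ = 1.1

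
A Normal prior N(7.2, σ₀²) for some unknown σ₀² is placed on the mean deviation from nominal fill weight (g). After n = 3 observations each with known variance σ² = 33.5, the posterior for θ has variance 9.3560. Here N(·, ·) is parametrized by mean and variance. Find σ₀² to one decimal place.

σ₀² = 57.7

For the Normal–Normal model with known σ², precisions add: τ_n = τ₀ + n/σ².
So 1/σ₀² = 1/9.3560 − 3/33.5 = 0.106883 − 0.089552 = 0.017331.
Hence σ₀² = 1/0.017331 ≈ 57.7.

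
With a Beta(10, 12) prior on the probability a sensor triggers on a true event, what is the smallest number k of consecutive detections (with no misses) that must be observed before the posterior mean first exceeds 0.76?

k = 29

After k detections and 0 misses the posterior is Beta(10+k, 12), with mean (10+k)/(10+12+k).
Set (10+k)/(22+k) > 0.76 and solve: k > (0.76·22 − 10)/(1 − 0.76) = 28.000.
The smallest integer exceeding 28.000 is 29.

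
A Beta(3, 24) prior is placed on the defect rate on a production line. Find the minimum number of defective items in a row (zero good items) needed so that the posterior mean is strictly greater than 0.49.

After k defective items and 0 good items the posterior is Beta(3+k, 24), with mean (3+k)/(3+24+k).
Set (3+k)/(27+k) > 0.49 and solve: k > (0.49·27 − 3)/(1 − 0.49) = 20.059.
The smallest integer exceeding 20.059 is 21, and checking k=21: (24)/(48) = 0.5000 > 0.49.

k = 21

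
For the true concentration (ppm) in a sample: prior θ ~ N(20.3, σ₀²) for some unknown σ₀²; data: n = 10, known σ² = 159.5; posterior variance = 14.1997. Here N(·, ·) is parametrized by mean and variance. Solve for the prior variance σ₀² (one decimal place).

σ₀² = 129.4

Posterior precision equals prior precision plus data precision: 1/σ_n² = 1/σ₀² + n/σ².
So 1/σ₀² = 1/14.1997 − 10/159.5 = 0.070424 − 0.062696 = 0.007728.
Hence σ₀² = 1/0.007728 ≈ 129.4.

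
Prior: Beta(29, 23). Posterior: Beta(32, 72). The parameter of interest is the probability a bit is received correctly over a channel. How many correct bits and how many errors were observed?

3 correct bits and 49 errors

Beta is conjugate to the binomial likelihood: posterior = Beta(a+s, b+f).
So s = 32 − 29 = 3 and f = 72 − 23 = 49.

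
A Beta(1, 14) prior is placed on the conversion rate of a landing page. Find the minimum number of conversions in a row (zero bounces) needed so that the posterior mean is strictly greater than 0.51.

k = 14

After k conversions and 0 bounces the posterior is Beta(1+k, 14), with mean (1+k)/(1+14+k).
Set (1+k)/(15+k) > 0.51 and solve: k > (0.51·15 − 1)/(1 − 0.51) = 13.571.
The smallest integer exceeding 13.571 is 14.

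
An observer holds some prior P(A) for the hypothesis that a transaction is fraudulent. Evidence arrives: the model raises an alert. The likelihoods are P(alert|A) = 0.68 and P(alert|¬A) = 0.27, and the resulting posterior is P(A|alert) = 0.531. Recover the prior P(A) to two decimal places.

Bayes' rule in odds form gives O(A|E) = O(A)·[P(E|A)/P(E|¬A)], hence O(A) = O(A|E)/LR.
Posterior odds = 0.531/(1−0.531) = 1.1322. LR = 0.68/0.27 = 2.5185.
Prior odds = 1.1322/2.5185 = 0.4496, so P(A) = 0.4496/(1+0.4496) ≈ 0.31.

P(A) = 0.31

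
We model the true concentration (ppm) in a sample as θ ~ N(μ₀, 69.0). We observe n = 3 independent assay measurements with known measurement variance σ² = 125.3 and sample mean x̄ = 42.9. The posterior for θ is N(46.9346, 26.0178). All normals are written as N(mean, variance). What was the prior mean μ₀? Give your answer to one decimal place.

μ₀ = 53.6

With known observation variance, the Normal–Normal posterior has precision τ_n = τ₀ + n/σ² and mean μ_n = (τ₀μ₀ + (n/σ²)x̄)/τ_n.
Here τ₀ = 1/69.0 = 0.014493 and τ_data = 3/125.3 = 0.023943, so τ_n = 0.038436.
Rearranging for μ₀: μ₀ = (μ_n·τ_n − τ_data·x̄)/τ₀ = (46.9346·0.038436 − 0.023943·42.9) / 0.014493 = 0.776824/0.014493 ≈ 53.6.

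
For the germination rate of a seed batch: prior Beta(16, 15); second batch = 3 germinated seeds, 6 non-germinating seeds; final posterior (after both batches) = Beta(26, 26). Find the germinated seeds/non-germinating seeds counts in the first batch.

7 germinated seeds and 5 non-germinating seeds

Because Beta–binomial updating is additive in the counts, the combined data contributed (α_post−α_prior, β_post−β_prior) successes and failures.
Total across both batches: 26−16=10 germinated seeds, 26−15=11 non-germinating seeds.
Subtract the second batch: 10−3=7 germinated seeds and 11−6=5 non-germinating seeds.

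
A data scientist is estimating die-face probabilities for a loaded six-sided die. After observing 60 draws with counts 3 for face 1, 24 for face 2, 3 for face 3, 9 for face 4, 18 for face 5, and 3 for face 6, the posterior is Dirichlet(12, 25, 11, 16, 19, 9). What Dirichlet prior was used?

Dirichlet(9, 1, 8, 7, 1, 6)

For a Dirichlet(α) prior with multinomial counts c, the posterior is Dirichlet(α + c) componentwise.
Subtract each count from the matching posterior parameter: 12−3=9, 25−24=1, 11−3=8, 16−9=7, 19−18=1, 9−3=6.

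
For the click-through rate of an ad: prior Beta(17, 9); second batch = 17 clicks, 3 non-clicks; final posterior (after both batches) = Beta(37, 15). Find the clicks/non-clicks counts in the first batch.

3 clicks and 3 non-clicks

Because Beta–binomial updating is additive in the counts, the combined data contributed (α_post−α_prior, β_post−β_prior) successes and failures.
Total across both batches: 37−17=20 clicks, 15−9=6 non-clicks.
Subtract the second batch: 20−17=3 clicks and 6−3=3 non-clicks.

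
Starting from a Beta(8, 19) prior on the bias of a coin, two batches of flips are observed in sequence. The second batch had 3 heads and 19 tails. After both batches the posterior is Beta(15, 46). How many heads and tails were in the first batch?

Because Beta–binomial updating is additive in the counts, the combined data contributed (α_post−α_prior, β_post−β_prior) successes and failures.
Total across both batches: 15−8=7 heads, 46−19=27 tails.
Subtract the second batch: 7−3=4 heads and 27−19=8 tails.

4 heads and 8 tails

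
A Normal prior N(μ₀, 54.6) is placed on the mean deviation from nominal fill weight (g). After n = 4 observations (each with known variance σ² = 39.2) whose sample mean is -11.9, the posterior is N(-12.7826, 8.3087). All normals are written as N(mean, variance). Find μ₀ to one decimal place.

μ₀ = -17.7

With known observation variance, the Normal–Normal posterior has precision τ_n = τ₀ + n/σ² and mean μ_n = (τ₀μ₀ + (n/σ²)x̄)/τ_n.
Here τ₀ = 1/54.6 = 0.018315 and τ_data = 4/39.2 = 0.102041, so τ_n = 0.120356.
Rearranging for μ₀: μ₀ = (μ_n·τ_n − τ_data·x̄)/τ₀ = (-12.7826·0.120356 − 0.102041·-11.9) / 0.018315 = -0.324175/0.018315 ≈ -17.7.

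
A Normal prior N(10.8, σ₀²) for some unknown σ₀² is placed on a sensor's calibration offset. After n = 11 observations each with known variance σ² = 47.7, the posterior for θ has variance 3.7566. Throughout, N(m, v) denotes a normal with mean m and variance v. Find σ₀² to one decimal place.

For the Normal–Normal model with known σ², precisions add: τ_n = τ₀ + n/σ².
So 1/σ₀² = 1/3.7566 − 11/47.7 = 0.266198 − 0.230608 = 0.035590.
Hence σ₀² = 1/0.035590 ≈ 28.1.

σ₀² = 28.1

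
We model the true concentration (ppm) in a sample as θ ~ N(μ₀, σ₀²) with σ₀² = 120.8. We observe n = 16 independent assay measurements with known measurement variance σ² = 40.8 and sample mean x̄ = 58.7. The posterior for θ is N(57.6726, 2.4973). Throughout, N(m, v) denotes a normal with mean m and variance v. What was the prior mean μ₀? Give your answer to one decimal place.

The posterior mean is a precision-weighted average: μ_n = (τ₀μ₀ + τ_data·x̄)/(τ₀+τ_data), with τ₀=1/σ₀² and τ_data=n/σ².
Here τ₀ = 1/120.8 = 0.008278 and τ_data = 16/40.8 = 0.392157, so τ_n = 0.400435.
Rearranging for μ₀: μ₀ = (μ_n·τ_n − τ_data·x̄)/τ₀ = (57.6726·0.400435 − 0.392157·58.7) / 0.008278 = 0.074512/0.008278 ≈ 9.0.

μ₀ = 9.0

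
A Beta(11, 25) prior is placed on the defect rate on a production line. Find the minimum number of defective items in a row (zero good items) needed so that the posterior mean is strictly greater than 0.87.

After k defective items and 0 good items the posterior is Beta(11+k, 25), with mean (11+k)/(11+25+k).
Set (11+k)/(36+k) > 0.87 and solve: k > (0.87·36 − 11)/(1 − 0.87) = 156.308.
The smallest integer exceeding 156.308 is 157.

k = 157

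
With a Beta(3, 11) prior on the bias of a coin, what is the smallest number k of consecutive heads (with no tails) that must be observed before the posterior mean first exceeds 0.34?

After k heads and 0 tails the posterior is Beta(3+k, 11), with mean (3+k)/(3+11+k).
Set (3+k)/(14+k) > 0.34 and solve: k > (0.34·14 − 3)/(1 − 0.34) = 2.667.
The smallest integer exceeding 2.667 is 3, and checking k=3: (6)/(17) = 0.3529 > 0.34.

k = 3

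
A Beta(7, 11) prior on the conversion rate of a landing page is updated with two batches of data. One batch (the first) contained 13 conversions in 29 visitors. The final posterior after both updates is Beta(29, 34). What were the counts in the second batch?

9 conversions and 7 bounces

Sequential conjugate updates are equivalent to a single update on the pooled data, so total successes = posterior α − prior α and total failures = posterior β − prior β.
Total across both batches: 29−7=22 conversions, 34−11=23 bounces.
Subtract the first batch: 22−13=9 conversions and 23−16=7 bounces.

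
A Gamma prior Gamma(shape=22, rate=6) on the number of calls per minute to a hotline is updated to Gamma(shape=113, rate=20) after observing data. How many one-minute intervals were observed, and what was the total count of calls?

n = 14 one-minute intervals with total 91 calls

Gamma–Poisson conjugacy: posterior shape = α + Σxᵢ, posterior rate = β + n.
Matching: Σxᵢ = 113 − 22 = 91 and n = 20 − 6 = 14.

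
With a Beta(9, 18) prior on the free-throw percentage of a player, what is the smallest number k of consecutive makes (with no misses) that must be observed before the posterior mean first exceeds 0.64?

After k makes and 0 misses the posterior is Beta(9+k, 18), with mean (9+k)/(9+18+k).
Set (9+k)/(27+k) > 0.64 and solve: k > (0.64·27 − 9)/(1 − 0.64) = 23.000.
The smallest integer exceeding 23.000 is 24.

k = 24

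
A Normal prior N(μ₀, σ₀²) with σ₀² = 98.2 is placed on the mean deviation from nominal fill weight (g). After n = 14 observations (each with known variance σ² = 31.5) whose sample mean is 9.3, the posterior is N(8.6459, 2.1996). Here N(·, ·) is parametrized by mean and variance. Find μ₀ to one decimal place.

μ₀ = -19.9

With known observation variance, the Normal–Normal posterior has precision τ_n = τ₀ + n/σ² and mean μ_n = (τ₀μ₀ + (n/σ²)x̄)/τ_n.
Here τ₀ = 1/98.2 = 0.010183 and τ_data = 14/31.5 = 0.444444, so τ_n = 0.454627.
Rearranging for μ₀: μ₀ = (μ_n·τ_n − τ_data·x̄)/τ₀ = (8.6459·0.454627 − 0.444444·9.3) / 0.010183 = -0.202670/0.010183 ≈ -19.9.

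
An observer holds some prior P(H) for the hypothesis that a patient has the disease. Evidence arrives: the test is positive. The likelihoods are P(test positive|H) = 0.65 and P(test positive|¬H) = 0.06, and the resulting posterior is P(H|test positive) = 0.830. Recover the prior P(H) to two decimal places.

P(H) = 0.31

Bayes' rule in odds form gives O(H|E) = O(H)·[P(E|H)/P(E|¬H)], hence O(H) = O(H|E)/LR.
Posterior odds = 0.830/(1−0.830) = 4.8824. LR = 0.65/0.06 = 10.8333.
Prior odds = 4.8824/10.8333 = 0.4507, so P(H) = 0.4507/(1+0.4507) ≈ 0.31.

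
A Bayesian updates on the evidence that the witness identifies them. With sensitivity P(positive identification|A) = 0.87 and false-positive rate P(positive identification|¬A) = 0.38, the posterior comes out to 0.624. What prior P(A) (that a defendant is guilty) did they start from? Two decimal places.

P(A) = 0.42

In odds form, posterior odds = prior odds × likelihood ratio, so prior odds = posterior odds ÷ LR.
Posterior odds = 0.624/(1−0.624) = 1.6596. LR = 0.87/0.38 = 2.2895.
Prior odds = 1.6596/2.2895 = 0.7249, so P(A) = 0.7249/(1+0.7249) ≈ 0.42.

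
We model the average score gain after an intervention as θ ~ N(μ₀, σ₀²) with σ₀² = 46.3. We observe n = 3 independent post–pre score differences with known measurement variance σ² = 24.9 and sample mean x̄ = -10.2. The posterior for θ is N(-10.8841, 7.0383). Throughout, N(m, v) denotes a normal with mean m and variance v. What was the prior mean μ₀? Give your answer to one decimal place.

μ₀ = -14.7

The posterior mean is a precision-weighted average: μ_n = (τ₀μ₀ + τ_data·x̄)/(τ₀+τ_data), with τ₀=1/σ₀² and τ_data=n/σ².
Here τ₀ = 1/46.3 = 0.021598 and τ_data = 3/24.9 = 0.120482, so τ_n = 0.142080.
Rearranging for μ₀: μ₀ = (μ_n·τ_n − τ_data·x̄)/τ₀ = (-10.8841·0.142080 − 0.120482·-10.2) / 0.021598 = -0.317497/0.021598 ≈ -14.7.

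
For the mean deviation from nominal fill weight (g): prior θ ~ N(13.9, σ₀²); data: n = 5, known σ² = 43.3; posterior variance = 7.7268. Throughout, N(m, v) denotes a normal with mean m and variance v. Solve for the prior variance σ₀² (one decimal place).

Posterior precision equals prior precision plus data precision: 1/σ_n² = 1/σ₀² + n/σ².
So 1/σ₀² = 1/7.7268 − 5/43.3 = 0.129420 − 0.115473 = 0.013947.
Hence σ₀² = 1/0.013947 ≈ 71.7.

σ₀² = 71.7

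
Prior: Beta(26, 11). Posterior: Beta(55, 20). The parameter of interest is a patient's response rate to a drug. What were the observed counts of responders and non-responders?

29 responders and 9 non-responders

A Beta(a, b) prior with s successes and f failures in binomial data gives a Beta(a+s, b+f) posterior.
So s = 55 − 26 = 29 and f = 20 − 11 = 9.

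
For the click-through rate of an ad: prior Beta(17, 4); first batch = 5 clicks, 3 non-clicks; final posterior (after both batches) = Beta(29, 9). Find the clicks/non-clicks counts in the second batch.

7 clicks and 2 non-clicks

Because Beta–binomial updating is additive in the counts, the combined data contributed (α_post−α_prior, β_post−β_prior) successes and failures.
Total across both batches: 29−17=12 clicks, 9−4=5 non-clicks.
Subtract the first batch: 12−5=7 clicks and 5−3=2 non-clicks.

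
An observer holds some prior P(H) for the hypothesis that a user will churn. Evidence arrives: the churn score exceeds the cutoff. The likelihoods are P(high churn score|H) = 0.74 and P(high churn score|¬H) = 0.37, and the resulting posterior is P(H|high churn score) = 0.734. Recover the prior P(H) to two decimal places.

P(H) = 0.58

Bayes' rule in odds form gives O(H|E) = O(H)·[P(E|H)/P(E|¬H)], hence O(H) = O(H|E)/LR.
Posterior odds = 0.734/(1−0.734) = 2.7594. LR = 0.74/0.37 = 2.0000.
Prior odds = 2.7594/2.0000 = 1.3797, so P(H) = 1.3797/(1+1.3797) ≈ 0.58.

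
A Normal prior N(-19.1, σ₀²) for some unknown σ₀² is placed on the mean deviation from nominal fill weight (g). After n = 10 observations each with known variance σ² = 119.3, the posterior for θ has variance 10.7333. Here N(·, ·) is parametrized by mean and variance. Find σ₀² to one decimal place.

Posterior precision equals prior precision plus data precision: 1/σ_n² = 1/σ₀² + n/σ².
So 1/σ₀² = 1/10.7333 − 10/119.3 = 0.093168 − 0.083822 = 0.009346.
Hence σ₀² = 1/0.009346 ≈ 107.0.

σ₀² = 107.0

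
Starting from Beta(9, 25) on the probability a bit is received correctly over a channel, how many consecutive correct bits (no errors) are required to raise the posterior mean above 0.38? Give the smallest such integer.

After k correct bits and 0 errors the posterior is Beta(9+k, 25), with mean (9+k)/(9+25+k).
Set (9+k)/(34+k) > 0.38 and solve: k > (0.38·34 − 9)/(1 − 0.38) = 6.323.
The smallest integer exceeding 6.323 is 7.

k = 7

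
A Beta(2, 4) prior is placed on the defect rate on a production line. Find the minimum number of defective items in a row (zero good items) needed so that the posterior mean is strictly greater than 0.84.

After k defective items and 0 good items the posterior is Beta(2+k, 4), with mean (2+k)/(2+4+k).
Set (2+k)/(6+k) > 0.84 and solve: k > (0.84·6 − 2)/(1 − 0.84) = 19.000.
The smallest integer exceeding 19.000 is 20, and checking k=20: (22)/(26) = 0.8462 > 0.84.

k = 20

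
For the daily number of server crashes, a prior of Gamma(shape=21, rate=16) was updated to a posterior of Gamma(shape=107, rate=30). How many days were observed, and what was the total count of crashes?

n = 14 days with total 86 crashes

Gamma–Poisson conjugacy: posterior shape = α + Σxᵢ, posterior rate = β + n.
Matching: Σxᵢ = 107 − 21 = 86 and n = 30 − 16 = 14.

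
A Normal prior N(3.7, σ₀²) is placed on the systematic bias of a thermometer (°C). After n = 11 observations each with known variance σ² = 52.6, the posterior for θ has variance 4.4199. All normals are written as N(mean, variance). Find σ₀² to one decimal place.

For the Normal–Normal model with known σ², precisions add: τ_n = τ₀ + n/σ².
So 1/σ₀² = 1/4.4199 − 11/52.6 = 0.226249 − 0.209125 = 0.017124.
Hence σ₀² = 1/0.017124 ≈ 58.4.

σ₀² = 58.4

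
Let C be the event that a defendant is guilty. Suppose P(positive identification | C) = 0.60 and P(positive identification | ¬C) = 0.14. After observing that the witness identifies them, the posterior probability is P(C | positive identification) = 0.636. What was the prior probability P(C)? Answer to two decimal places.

In odds form, posterior odds = prior odds × likelihood ratio, so prior odds = posterior odds ÷ LR.
Posterior odds = 0.636/(1−0.636) = 1.7473. LR = 0.60/0.14 = 4.2857.
Prior odds = 1.7473/4.2857 = 0.4077, so P(C) = 0.4077/(1+0.4077) ≈ 0.29.

P(C) = 0.29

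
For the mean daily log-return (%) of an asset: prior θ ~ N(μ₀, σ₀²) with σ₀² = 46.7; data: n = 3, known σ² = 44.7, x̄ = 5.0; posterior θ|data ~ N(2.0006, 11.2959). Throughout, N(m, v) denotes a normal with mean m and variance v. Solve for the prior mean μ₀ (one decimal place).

μ₀ = -7.4

The posterior mean is a precision-weighted average: μ_n = (τ₀μ₀ + τ_data·x̄)/(τ₀+τ_data), with τ₀=1/σ₀² and τ_data=n/σ².
Here τ₀ = 1/46.7 = 0.021413 and τ_data = 3/44.7 = 0.067114, so τ_n = 0.088527.
Rearranging for μ₀: μ₀ = (μ_n·τ_n − τ_data·x̄)/τ₀ = (2.0006·0.088527 − 0.067114·5.0) / 0.021413 = -0.158463/0.021413 ≈ -7.4.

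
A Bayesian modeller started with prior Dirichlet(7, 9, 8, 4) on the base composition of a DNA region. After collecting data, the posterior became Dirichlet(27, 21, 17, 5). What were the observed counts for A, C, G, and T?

For a Dirichlet(α) prior with multinomial counts c, the posterior is Dirichlet(α + c) componentwise.
Counts are posterior − prior componentwise: 27−7=20, 21−9=12, 17−8=9, 5−4=1.

counts (20, 12, 9, 1)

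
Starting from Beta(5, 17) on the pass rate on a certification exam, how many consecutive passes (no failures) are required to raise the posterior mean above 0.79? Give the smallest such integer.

k = 59

After k passes and 0 failures the posterior is Beta(5+k, 17), with mean (5+k)/(5+17+k).
Set (5+k)/(22+k) > 0.79 and solve: k > (0.79·22 − 5)/(1 − 0.79) = 58.952.
The smallest integer exceeding 58.952 is 59, and checking k=59: (64)/(81) = 0.7901 > 0.79.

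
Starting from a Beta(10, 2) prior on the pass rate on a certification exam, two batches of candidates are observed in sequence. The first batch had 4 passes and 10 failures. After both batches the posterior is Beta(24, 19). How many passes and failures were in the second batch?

Sequential conjugate updates are equivalent to a single update on the pooled data, so total successes = posterior α − prior α and total failures = posterior β − prior β.
Total across both batches: 24−10=14 passes, 19−2=17 failures.
Subtract the first batch: 14−4=10 passes and 17−10=7 failures.

10 passes and 7 failures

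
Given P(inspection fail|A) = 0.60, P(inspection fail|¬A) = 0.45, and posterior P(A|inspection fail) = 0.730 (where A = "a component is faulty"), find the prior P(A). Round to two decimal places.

P(A) = 0.67

In odds form, posterior odds = prior odds × likelihood ratio, so prior odds = posterior odds ÷ LR.
Posterior odds = 0.730/(1−0.730) = 2.7037. LR = 0.60/0.45 = 1.3333.
Prior odds = 2.7037/1.3333 = 2.0278, so P(A) = 2.0278/(1+2.0278) ≈ 0.67.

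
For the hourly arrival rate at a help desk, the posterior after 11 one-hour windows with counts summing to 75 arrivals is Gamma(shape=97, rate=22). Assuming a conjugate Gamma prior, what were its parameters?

Gamma–Poisson conjugacy: posterior shape = α + Σxᵢ, posterior rate = β + n.
So α = 97 − 75 = 22 and β = 22 − 11 = 11.

Gamma(shape=22, rate=11)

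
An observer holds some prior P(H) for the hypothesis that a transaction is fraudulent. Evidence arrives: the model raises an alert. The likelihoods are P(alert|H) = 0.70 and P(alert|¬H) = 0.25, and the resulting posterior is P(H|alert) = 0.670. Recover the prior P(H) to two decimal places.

P(H) = 0.42

Bayes' rule in odds form gives O(H|E) = O(H)·[P(E|H)/P(E|¬H)], hence O(H) = O(H|E)/LR.
Posterior odds = 0.670/(1−0.670) = 2.0303. LR = 0.70/0.25 = 2.8000.
Prior odds = 2.0303/2.8000 = 0.7251, so P(H) = 0.7251/(1+0.7251) ≈ 0.42.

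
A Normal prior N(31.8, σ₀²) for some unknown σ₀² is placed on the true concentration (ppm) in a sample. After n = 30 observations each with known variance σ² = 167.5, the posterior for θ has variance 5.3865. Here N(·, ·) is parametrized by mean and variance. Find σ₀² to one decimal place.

For the Normal–Normal model with known σ², precisions add: τ_n = τ₀ + n/σ².
So 1/σ₀² = 1/5.3865 − 30/167.5 = 0.185649 − 0.179104 = 0.006545.
Hence σ₀² = 1/0.006545 ≈ 152.8.

σ₀² = 152.8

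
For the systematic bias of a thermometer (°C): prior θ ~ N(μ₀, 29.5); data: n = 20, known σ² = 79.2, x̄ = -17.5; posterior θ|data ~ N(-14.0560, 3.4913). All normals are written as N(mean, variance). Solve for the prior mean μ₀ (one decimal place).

μ₀ = 11.6

The posterior mean is a precision-weighted average: μ_n = (τ₀μ₀ + τ_data·x̄)/(τ₀+τ_data), with τ₀=1/σ₀² and τ_data=n/σ².
Here τ₀ = 1/29.5 = 0.033898 and τ_data = 20/79.2 = 0.252525, so τ_n = 0.286423.
Rearranging for μ₀: μ₀ = (μ_n·τ_n − τ_data·x̄)/τ₀ = (-14.0560·0.286423 − 0.252525·-17.5) / 0.033898 = 0.393226/0.033898 ≈ 11.6.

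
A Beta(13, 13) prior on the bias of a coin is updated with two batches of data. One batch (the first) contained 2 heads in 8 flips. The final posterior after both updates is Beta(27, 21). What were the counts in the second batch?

Because Beta–binomial updating is additive in the counts, the combined data contributed (α_post−α_prior, β_post−β_prior) successes and failures.
Total across both batches: 27−13=14 heads, 21−13=8 tails.
Subtract the first batch: 14−2=12 heads and 8−6=2 tails.

12 heads and 2 tails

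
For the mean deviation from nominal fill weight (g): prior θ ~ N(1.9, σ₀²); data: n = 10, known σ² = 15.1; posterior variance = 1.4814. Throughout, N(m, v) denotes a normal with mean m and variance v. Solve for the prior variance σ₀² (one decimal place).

Posterior precision equals prior precision plus data precision: 1/σ_n² = 1/σ₀² + n/σ².
So 1/σ₀² = 1/1.4814 − 10/15.1 = 0.675037 − 0.662252 = 0.012785.
Hence σ₀² = 1/0.012785 ≈ 78.2.

σ₀² = 78.2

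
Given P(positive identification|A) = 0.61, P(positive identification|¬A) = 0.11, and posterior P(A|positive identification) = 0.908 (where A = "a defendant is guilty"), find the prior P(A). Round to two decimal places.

In odds form, posterior odds = prior odds × likelihood ratio, so prior odds = posterior odds ÷ LR.
Posterior odds = 0.908/(1−0.908) = 9.8696. LR = 0.61/0.11 = 5.5455.
Prior odds = 9.8696/5.5455 = 1.7797, so P(A) = 1.7797/(1+1.7797) ≈ 0.64.

P(A) = 0.64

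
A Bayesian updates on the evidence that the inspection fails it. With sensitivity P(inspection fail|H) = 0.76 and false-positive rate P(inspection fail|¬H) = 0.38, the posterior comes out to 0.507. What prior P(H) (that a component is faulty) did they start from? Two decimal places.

P(H) = 0.34

In odds form, posterior odds = prior odds × likelihood ratio, so prior odds = posterior odds ÷ LR.
Posterior odds = 0.507/(1−0.507) = 1.0284. LR = 0.76/0.38 = 2.0000.
Prior odds = 1.0284/2.0000 = 0.5142, so P(H) = 0.5142/(1+0.5142) ≈ 0.34.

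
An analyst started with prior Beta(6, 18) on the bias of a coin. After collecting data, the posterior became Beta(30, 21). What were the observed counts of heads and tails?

24 heads and 3 tails

Beta is conjugate to the binomial likelihood: posterior = Beta(a+s, b+f).
So s = 30 − 6 = 24 and f = 21 − 18 = 3.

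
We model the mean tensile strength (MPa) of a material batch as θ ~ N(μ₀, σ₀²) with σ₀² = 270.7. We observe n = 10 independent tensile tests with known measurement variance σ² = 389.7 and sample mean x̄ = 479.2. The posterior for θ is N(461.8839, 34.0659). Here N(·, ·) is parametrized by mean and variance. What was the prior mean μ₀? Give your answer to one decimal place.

μ₀ = 341.6

The posterior mean is a precision-weighted average: μ_n = (τ₀μ₀ + τ_data·x̄)/(τ₀+τ_data), with τ₀=1/σ₀² and τ_data=n/σ².
Here τ₀ = 1/270.7 = 0.003694 and τ_data = 10/389.7 = 0.025661, so τ_n = 0.029355.
Rearranging for μ₀: μ₀ = (μ_n·τ_n − τ_data·x̄)/τ₀ = (461.8839·0.029355 − 0.025661·479.2) / 0.003694 = 1.261851/0.003694 ≈ 341.6.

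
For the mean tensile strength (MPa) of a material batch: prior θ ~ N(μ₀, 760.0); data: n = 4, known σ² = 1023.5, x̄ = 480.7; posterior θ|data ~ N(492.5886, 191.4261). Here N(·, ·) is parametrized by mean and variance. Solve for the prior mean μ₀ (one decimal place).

With known observation variance, the Normal–Normal posterior has precision τ_n = τ₀ + n/σ² and mean μ_n = (τ₀μ₀ + (n/σ²)x̄)/τ_n.
Here τ₀ = 1/760.0 = 0.001316 and τ_data = 4/1023.5 = 0.003908, so τ_n = 0.005224.
Rearranging for μ₀: μ₀ = (μ_n·τ_n − τ_data·x̄)/τ₀ = (492.5886·0.005224 − 0.003908·480.7) / 0.001316 = 0.694707/0.001316 ≈ 527.9.

μ₀ = 527.9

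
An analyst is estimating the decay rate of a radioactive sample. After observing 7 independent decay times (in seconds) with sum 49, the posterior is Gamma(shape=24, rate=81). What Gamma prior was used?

For an exponential likelihood with a Gamma(α, β) prior on the rate, n observations with total T give posterior Gamma(α+n, β+T).
So α = 24 − 7 = 17 and β = 81 − 49 = 32.

Gamma(shape=17, rate=32)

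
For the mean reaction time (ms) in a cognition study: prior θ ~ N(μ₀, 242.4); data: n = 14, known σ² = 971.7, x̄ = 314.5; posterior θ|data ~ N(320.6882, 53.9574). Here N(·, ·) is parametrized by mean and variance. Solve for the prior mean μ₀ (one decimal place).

μ₀ = 342.3

The posterior mean is a precision-weighted average: μ_n = (τ₀μ₀ + τ_data·x̄)/(τ₀+τ_data), with τ₀=1/σ₀² and τ_data=n/σ².
Here τ₀ = 1/242.4 = 0.004125 and τ_data = 14/971.7 = 0.014408, so τ_n = 0.018533.
Rearranging for μ₀: μ₀ = (μ_n·τ_n − τ_data·x̄)/τ₀ = (320.6882·0.018533 − 0.014408·314.5) / 0.004125 = 1.411998/0.004125 ≈ 342.3.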